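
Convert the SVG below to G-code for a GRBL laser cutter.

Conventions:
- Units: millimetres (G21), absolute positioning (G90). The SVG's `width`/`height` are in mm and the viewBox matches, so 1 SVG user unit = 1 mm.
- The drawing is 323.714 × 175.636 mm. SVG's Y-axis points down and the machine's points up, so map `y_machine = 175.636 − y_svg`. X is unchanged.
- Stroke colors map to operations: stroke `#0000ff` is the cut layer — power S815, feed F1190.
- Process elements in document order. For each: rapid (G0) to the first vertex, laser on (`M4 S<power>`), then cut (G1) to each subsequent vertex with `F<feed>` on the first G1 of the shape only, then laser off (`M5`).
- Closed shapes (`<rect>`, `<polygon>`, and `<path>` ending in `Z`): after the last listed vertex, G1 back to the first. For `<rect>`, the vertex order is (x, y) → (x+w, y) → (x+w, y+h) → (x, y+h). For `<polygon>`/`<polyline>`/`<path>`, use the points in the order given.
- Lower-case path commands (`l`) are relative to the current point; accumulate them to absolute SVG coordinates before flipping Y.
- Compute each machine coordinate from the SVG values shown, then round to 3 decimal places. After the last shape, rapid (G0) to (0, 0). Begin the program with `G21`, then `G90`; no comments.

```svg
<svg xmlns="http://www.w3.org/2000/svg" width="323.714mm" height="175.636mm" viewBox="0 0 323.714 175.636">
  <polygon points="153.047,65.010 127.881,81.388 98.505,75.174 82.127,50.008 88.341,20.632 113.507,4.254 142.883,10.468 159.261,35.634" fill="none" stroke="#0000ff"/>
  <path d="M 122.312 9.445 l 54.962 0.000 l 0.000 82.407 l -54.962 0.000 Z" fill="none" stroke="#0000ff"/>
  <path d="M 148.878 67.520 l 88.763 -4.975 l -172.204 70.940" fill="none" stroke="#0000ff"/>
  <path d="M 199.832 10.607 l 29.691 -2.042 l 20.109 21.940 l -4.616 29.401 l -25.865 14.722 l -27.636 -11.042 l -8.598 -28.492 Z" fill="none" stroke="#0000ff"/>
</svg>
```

G21
G90
G0 X153.047 Y110.626
M4 S815
G1 X127.881 Y94.248 F1190
G1 X98.505 Y100.462
G1 X82.127 Y125.628
G1 X88.341 Y155.004
G1 X113.507 Y171.382
G1 X142.883 Y165.168
G1 X159.261 Y140.002
G1 X153.047 Y110.626
M5
G0 X122.312 Y166.191
M4 S815
G1 X177.274 Y166.191 F1190
G1 X177.274 Y83.784
G1 X122.312 Y83.784
G1 X122.312 Y166.191
M5
G0 X148.878 Y108.116
M4 S815
G1 X237.641 Y113.091 F1190
G1 X65.437 Y42.151
M5
G0 X199.832 Y165.029
M4 S815
G1 X229.523 Y167.071 F1190
G1 X249.632 Y145.131
G1 X245.016 Y115.730
G1 X219.151 Y101.008
G1 X191.515 Y112.050
G1 X182.917 Y140.542
G1 X199.832 Y165.029
M5
G0 X0.000 Y0.000

viewBox `0 0 323.714 175.636` with mm width/height → 1 unit = 1 mm. Flip: y_m = 175.636 − y_svg.

**Shape 1** — `<polygon>` regular polygon, stroke `#0000ff` → cut (S815, F1190). Machine vertices: (153.047,110.626) → (127.881,94.248) → (98.505,100.462) → (82.127,125.628) → (88.341,155.004) → (113.507,171.382) → (142.883,165.168) → (159.261,140.002) → (153.047,110.626). Closed: final G1 returns to the first vertex.

**Shape 2** — `<path>` rectangle, stroke `#0000ff` → cut (S815, F1190). Machine vertices: (122.312,166.191) → (177.274,166.191) → (177.274,83.784) → (122.312,83.784) → (122.312,166.191). Closed: final G1 returns to the first vertex.

**Shape 3** — `<path>` open polyline, stroke `#0000ff` → cut (S815, F1190). Machine vertices: (148.878,108.116) → (237.641,113.091) → (65.437,42.151). Open path.

**Shape 4** — `<path>` regular polygon, stroke `#0000ff` → cut (S815, F1190). Machine vertices: (199.832,165.029) → (229.523,167.071) → (249.632,145.131) → (245.016,115.730) → (219.151,101.008) → (191.515,112.050) → (182.917,140.542) → (199.832,165.029). Closed: final G1 returns to the first vertex.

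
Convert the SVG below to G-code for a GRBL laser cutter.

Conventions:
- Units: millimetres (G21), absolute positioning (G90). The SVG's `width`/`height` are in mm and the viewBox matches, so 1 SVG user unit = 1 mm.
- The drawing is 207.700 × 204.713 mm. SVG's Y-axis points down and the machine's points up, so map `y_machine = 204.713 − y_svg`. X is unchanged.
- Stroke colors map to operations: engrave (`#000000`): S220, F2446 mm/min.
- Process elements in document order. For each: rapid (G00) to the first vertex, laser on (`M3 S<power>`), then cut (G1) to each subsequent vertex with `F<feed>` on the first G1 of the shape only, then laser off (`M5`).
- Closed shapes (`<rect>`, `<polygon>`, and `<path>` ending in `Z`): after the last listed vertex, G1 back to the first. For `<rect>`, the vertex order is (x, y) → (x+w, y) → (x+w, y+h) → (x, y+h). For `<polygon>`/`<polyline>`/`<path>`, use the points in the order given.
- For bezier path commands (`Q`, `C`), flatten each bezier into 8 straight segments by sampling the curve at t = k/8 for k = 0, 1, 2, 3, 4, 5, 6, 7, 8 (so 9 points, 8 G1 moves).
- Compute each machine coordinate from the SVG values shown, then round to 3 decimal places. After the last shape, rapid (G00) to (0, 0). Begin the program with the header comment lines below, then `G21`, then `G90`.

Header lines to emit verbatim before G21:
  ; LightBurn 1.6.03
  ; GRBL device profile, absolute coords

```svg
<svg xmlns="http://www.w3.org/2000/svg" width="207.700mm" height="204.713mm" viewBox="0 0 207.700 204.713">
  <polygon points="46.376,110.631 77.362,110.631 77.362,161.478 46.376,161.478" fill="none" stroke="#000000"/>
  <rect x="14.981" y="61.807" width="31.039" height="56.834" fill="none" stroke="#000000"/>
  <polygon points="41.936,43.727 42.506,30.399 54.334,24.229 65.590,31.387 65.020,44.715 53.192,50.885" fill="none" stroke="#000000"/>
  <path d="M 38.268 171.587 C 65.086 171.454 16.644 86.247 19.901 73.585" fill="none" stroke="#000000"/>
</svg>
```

; LightBurn 1.6.03
; GRBL device profile, absolute coords
G21
G90
G00 X46.376 Y94.082
M3 S220
G1 X77.362 Y94.082 F2446
G1 X77.362 Y43.235
G1 X46.376 Y43.235
G1 X46.376 Y94.082
M5
G00 X14.981 Y142.906
M3 S220
G1 X46.020 Y142.906 F2446
G1 X46.020 Y86.072
G1 X14.981 Y86.072
G1 X14.981 Y142.906
M5
G00 X41.936 Y160.986
M3 S220
G1 X42.506 Y174.314 F2446
G1 X54.334 Y180.484
G1 X65.590 Y173.326
G1 X65.020 Y159.998
G1 X53.192 Y153.828
G1 X41.936 Y160.986
M5
G00 X38.268 Y33.126
M3 S220
G1 X45.045 Y36.856 F2446
G1 X46.254 Y46.714
G1 X43.383 Y60.854
G1 X37.920 Y77.429
G1 X31.352 Y94.590
G1 X25.168 Y110.492
G1 X20.855 Y123.287
G1 X19.901 Y131.128
M5
G00 X0.000 Y0.000

1 u = 1 mm; y_m = 204.713 − y.

[1] `<polygon>` rectangle, #000000→engrave S220 F2446: (46.376,94.082) → (77.362,94.082) → (77.362,43.235) → (46.376,43.235) → (46.376,94.082) (closed)

[2] `<rect>` rectangle, #000000→engrave S220 F2446: (14.981,142.906) → (46.020,142.906) → (46.020,86.072) → (14.981,86.072) → (14.981,142.906) (closed)

[3] `<polygon>` regular polygon, #000000→engrave S220 F2446: (41.936,160.986) → (42.506,174.314) → (54.334,180.484) → (65.590,173.326) → (65.020,159.998) → (53.192,153.828) → (41.936,160.986) (closed)

[4] `<path>` cubic bezier, #000000→engrave S220 F2446: (38.268,33.126) → (45.045,36.856) → (46.254,46.714) → (43.383,60.854) → (37.920,77.429) → (31.352,94.590) → (25.168,110.492) → (20.855,123.287) → (19.901,131.128)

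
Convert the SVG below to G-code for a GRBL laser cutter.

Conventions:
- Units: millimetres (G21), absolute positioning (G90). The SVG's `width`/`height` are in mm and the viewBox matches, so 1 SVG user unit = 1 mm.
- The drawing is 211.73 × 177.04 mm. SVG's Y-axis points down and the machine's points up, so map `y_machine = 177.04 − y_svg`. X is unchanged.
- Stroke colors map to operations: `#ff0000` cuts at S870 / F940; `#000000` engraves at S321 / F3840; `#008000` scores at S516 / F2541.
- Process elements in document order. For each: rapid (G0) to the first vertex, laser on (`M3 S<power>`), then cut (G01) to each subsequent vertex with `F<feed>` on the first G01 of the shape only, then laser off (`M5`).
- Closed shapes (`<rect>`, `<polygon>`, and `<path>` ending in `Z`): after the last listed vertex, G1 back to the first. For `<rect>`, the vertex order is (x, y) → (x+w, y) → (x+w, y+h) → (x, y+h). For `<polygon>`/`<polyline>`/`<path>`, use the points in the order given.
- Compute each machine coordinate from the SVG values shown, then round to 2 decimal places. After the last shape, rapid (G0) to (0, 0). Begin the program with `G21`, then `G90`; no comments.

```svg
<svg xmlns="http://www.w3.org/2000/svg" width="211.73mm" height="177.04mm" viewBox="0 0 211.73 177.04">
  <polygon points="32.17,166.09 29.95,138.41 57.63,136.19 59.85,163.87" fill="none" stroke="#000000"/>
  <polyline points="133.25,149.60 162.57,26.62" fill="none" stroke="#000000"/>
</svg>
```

G21
G90
G0 X32.17 Y10.95
M3 S321
G01 X29.95 Y38.63 F3840
G01 X57.63 Y40.85
G01 X59.85 Y13.17
G01 X32.17 Y10.95
M5
G0 X133.25 Y27.44
M3 S321
G01 X162.57 Y150.42 F3840
M5
G0 X0.00 Y0.00

viewBox `0 0 211.73 177.04` with mm width/height → 1 unit = 1 mm. Flip: y_m = 177.04 − y_svg.

**Shape 1** — `<polygon>` regular polygon, stroke `#000000` → engrave (S321, F3840). Machine vertices: (32.17,10.95) → (29.95,38.63) → (57.63,40.85) → (59.85,13.17) → (32.17,10.95). Closed: final G1 returns to the first vertex.

**Shape 2** — `<polyline>` line segment, stroke `#000000` → engrave (S321, F3840). Machine vertices: (133.25,27.44) → (162.57,150.42). Open path.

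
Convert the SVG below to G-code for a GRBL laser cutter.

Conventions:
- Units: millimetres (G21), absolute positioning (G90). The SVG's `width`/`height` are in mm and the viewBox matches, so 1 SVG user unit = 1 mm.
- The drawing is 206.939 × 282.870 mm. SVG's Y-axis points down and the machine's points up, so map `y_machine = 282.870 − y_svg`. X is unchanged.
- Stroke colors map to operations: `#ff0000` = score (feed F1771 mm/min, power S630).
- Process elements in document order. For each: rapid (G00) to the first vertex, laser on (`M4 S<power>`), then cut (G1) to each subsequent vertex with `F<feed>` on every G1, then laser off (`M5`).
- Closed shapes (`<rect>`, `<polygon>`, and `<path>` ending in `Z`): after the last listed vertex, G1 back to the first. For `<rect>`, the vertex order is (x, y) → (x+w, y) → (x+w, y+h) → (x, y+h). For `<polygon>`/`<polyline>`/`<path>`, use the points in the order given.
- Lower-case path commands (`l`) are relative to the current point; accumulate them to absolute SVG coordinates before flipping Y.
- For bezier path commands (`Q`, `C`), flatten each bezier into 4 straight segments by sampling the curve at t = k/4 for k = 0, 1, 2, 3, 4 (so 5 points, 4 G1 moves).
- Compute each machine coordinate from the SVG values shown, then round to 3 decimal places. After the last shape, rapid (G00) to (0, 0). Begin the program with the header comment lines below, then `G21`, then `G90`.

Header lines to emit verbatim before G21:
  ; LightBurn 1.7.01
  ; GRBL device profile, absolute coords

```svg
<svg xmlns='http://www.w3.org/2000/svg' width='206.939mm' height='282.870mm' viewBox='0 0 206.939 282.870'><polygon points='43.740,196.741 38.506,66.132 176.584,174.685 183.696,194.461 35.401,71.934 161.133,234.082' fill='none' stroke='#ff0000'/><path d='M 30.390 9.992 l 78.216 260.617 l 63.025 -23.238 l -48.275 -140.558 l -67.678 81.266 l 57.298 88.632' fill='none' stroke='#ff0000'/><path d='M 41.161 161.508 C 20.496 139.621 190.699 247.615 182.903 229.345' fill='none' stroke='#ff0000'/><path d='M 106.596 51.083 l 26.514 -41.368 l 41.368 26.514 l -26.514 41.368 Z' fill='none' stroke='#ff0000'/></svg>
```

Since the viewBox matches the mm dimensions, user units are millimetres directly. The only transform is the Y-flip y_m = 282.870 − y_svg.

Shape 1 is a closed polygon drawn with `<polygon>`. Its stroke #ff0000 means score at S630, F1771. After flipping Y the toolpath is (43.740,86.129) → (38.506,216.738) → (176.584,108.185) → (183.696,88.409) → (35.401,210.936) → (161.133,48.788) → (43.740,86.129), returning to the start.

Shape 2 is a open polyline drawn with `<path>`. Its stroke #ff0000 means score at S630, F1771. After flipping Y the toolpath is (30.390,272.878) → (108.606,12.261) → (171.631,35.499) → (123.356,176.057) → (55.678,94.791) → (112.976,6.159).

Shape 3 is a cubic bezier drawn with `<path>`. Its stroke #ff0000 means score at S630, F1771. After flipping Y the toolpath is (41.161,121.362) → (55.686,117.427) → (107.206,88.800) → (161.139,59.495) → (182.903,53.525).

Shape 4 is a regular polygon drawn with `<path>`. Its stroke #ff0000 means score at S630, F1771. After flipping Y the toolpath is (106.596,231.787) → (133.110,273.155) → (174.478,246.641) → (147.964,205.273) → (106.596,231.787), returning to the start.

; LightBurn 1.7.01
; GRBL device profile, absolute coords
G21
G90
G00 X43.740 Y86.129
M4 S630
G1 X38.506 Y216.738 F1771
G1 X176.584 Y108.185 F1771
G1 X183.696 Y88.409 F1771
G1 X35.401 Y210.936 F1771
G1 X161.133 Y48.788 F1771
G1 X43.740 Y86.129 F1771
M5
G00 X30.390 Y272.878
M4 S630
G1 X108.606 Y12.261 F1771
G1 X171.631 Y35.499 F1771
G1 X123.356 Y176.057 F1771
G1 X55.678 Y94.791 F1771
G1 X112.976 Y6.159 F1771
M5
G00 X41.161 Y121.362
M4 S630
G1 X55.686 Y117.427 F1771
G1 X107.206 Y88.800 F1771
G1 X161.139 Y59.495 F1771
G1 X182.903 Y53.525 F1771
M5
G00 X106.596 Y231.787
M4 S630
G1 X133.110 Y273.155 F1771
G1 X174.478 Y246.641 F1771
G1 X147.964 Y205.273 F1771
G1 X106.596 Y231.787 F1771
M5
G00 X0.000 Y0.000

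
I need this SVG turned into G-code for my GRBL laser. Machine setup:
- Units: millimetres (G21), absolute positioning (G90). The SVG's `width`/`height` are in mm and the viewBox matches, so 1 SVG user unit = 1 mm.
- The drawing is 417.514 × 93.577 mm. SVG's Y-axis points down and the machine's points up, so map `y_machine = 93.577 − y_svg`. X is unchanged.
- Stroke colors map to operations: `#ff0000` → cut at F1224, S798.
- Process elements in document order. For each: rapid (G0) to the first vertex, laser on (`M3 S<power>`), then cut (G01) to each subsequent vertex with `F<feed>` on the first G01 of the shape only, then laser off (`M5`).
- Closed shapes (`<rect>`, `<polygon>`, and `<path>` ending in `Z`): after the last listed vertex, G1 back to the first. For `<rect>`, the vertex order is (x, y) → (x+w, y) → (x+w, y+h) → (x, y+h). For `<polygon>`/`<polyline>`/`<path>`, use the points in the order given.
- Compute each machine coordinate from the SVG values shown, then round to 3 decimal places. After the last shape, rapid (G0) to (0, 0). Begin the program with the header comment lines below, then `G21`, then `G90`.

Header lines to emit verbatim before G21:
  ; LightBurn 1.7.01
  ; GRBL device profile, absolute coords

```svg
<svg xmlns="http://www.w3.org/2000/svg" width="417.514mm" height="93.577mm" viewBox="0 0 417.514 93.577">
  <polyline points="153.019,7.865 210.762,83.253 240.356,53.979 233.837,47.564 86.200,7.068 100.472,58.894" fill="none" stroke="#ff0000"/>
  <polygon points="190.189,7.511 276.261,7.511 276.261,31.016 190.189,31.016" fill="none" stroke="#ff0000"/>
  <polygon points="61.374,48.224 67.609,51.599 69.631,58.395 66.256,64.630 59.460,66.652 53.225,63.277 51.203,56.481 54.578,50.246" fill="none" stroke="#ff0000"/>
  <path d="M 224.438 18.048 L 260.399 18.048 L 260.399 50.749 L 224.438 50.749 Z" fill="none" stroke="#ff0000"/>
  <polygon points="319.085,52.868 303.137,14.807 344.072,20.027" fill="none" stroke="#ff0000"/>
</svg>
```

Since the viewBox matches the mm dimensions, user units are millimetres directly. The only transform is the Y-flip y_m = 93.577 − y_svg.

Shape 1 is a open polyline drawn with `<polyline>`. Its stroke #ff0000 means cut at S798, F1224. After flipping Y the toolpath is (153.019,85.712) → (210.762,10.324) → (240.356,39.598) → (233.837,46.013) → (86.200,86.509) → (100.472,34.683).

Shape 2 is a rectangle drawn with `<polygon>`. Its stroke #ff0000 means cut at S798, F1224. After flipping Y the toolpath is (190.189,86.066) → (276.261,86.066) → (276.261,62.561) → (190.189,62.561) → (190.189,86.066), returning to the start.

Shape 3 is a regular polygon drawn with `<polygon>`. Its stroke #ff0000 means cut at S798, F1224. After flipping Y the toolpath is (61.374,45.353) → (67.609,41.978) → (69.631,35.182) → (66.256,28.947) → (59.460,26.925) → (53.225,30.300) → (51.203,37.096) → (54.578,43.331) → (61.374,45.353), returning to the start.

Shape 4 is a rectangle drawn with `<path>`. Its stroke #ff0000 means cut at S798, F1224. After flipping Y the toolpath is (224.438,75.529) → (260.399,75.529) → (260.399,42.828) → (224.438,42.828) → (224.438,75.529), returning to the start.

Shape 5 is a regular polygon drawn with `<polygon>`. Its stroke #ff0000 means cut at S798, F1224. After flipping Y the toolpath is (319.085,40.709) → (303.137,78.770) → (344.072,73.550) → (319.085,40.709), returning to the start.

; LightBurn 1.7.01
; GRBL device profile, absolute coords
G21
G90
G0 X153.019 Y85.712
M3 S798
G01 X210.762 Y10.324 F1224
G01 X240.356 Y39.598
G01 X233.837 Y46.013
G01 X86.200 Y86.509
G01 X100.472 Y34.683
M5
G0 X190.189 Y86.066
M3 S798
G01 X276.261 Y86.066 F1224
G01 X276.261 Y62.561
G01 X190.189 Y62.561
G01 X190.189 Y86.066
M5
G0 X61.374 Y45.353
M3 S798
G01 X67.609 Y41.978 F1224
G01 X69.631 Y35.182
G01 X66.256 Y28.947
G01 X59.460 Y26.925
G01 X53.225 Y30.300
G01 X51.203 Y37.096
G01 X54.578 Y43.331
G01 X61.374 Y45.353
M5
G0 X224.438 Y75.529
M3 S798
G01 X260.399 Y75.529 F1224
G01 X260.399 Y42.828
G01 X224.438 Y42.828
G01 X224.438 Y75.529
M5
G0 X319.085 Y40.709
M3 S798
G01 X303.137 Y78.770 F1224
G01 X344.072 Y73.550
G01 X319.085 Y40.709
M5
G0 X0.000 Y0.000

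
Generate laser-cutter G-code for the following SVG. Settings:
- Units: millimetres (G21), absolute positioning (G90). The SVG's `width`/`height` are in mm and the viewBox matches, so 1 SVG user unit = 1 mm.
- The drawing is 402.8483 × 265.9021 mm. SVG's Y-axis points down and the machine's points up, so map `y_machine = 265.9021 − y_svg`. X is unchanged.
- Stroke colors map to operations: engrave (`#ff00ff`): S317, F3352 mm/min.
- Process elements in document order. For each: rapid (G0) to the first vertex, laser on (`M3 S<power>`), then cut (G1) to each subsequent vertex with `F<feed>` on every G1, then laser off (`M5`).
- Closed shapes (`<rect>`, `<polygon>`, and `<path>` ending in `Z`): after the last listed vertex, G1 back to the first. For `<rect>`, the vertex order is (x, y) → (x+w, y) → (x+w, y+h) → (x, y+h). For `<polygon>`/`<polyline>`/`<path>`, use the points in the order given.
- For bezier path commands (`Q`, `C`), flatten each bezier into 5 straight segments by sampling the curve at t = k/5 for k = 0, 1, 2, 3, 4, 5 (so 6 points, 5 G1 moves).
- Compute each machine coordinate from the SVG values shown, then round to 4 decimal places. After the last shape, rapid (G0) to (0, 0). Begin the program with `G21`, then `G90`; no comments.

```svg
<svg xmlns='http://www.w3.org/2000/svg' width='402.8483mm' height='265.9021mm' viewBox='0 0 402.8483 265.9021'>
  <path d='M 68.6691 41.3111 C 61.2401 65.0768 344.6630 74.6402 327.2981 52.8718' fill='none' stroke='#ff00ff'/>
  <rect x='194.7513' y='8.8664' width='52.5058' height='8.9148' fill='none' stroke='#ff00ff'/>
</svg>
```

G21
G90
G0 X68.6691 Y224.5910
M3 S317
G1 X94.3808 Y212.1729 F3352
G1 X161.4983 Y203.9856 F3352
G1 X241.6228 Y200.8512 F3352
G1 X306.3556 Y203.5920 F3352
G1 X327.2981 Y213.0303 F3352
M5
G0 X194.7513 Y257.0357
M3 S317
G1 X247.2571 Y257.0357 F3352
G1 X247.2571 Y248.1209 F3352
G1 X194.7513 Y248.1209 F3352
G1 X194.7513 Y257.0357 F3352
M5
G0 X0.0000 Y0.0000

1 u = 1 mm; y_m = 265.9021 − y.

[1] `<path>` cubic bezier, #ff00ff→engrave S317 F3352: (68.6691,224.5910) → (94.3808,212.1729) → (161.4983,203.9856) → (241.6228,200.8512) → (306.3556,203.5920) → (327.2981,213.0303)

[2] `<rect>` rectangle, #ff00ff→engrave S317 F3352: (194.7513,257.0357) → (247.2571,257.0357) → (247.2571,248.1209) → (194.7513,248.1209) → (194.7513,257.0357) (closed)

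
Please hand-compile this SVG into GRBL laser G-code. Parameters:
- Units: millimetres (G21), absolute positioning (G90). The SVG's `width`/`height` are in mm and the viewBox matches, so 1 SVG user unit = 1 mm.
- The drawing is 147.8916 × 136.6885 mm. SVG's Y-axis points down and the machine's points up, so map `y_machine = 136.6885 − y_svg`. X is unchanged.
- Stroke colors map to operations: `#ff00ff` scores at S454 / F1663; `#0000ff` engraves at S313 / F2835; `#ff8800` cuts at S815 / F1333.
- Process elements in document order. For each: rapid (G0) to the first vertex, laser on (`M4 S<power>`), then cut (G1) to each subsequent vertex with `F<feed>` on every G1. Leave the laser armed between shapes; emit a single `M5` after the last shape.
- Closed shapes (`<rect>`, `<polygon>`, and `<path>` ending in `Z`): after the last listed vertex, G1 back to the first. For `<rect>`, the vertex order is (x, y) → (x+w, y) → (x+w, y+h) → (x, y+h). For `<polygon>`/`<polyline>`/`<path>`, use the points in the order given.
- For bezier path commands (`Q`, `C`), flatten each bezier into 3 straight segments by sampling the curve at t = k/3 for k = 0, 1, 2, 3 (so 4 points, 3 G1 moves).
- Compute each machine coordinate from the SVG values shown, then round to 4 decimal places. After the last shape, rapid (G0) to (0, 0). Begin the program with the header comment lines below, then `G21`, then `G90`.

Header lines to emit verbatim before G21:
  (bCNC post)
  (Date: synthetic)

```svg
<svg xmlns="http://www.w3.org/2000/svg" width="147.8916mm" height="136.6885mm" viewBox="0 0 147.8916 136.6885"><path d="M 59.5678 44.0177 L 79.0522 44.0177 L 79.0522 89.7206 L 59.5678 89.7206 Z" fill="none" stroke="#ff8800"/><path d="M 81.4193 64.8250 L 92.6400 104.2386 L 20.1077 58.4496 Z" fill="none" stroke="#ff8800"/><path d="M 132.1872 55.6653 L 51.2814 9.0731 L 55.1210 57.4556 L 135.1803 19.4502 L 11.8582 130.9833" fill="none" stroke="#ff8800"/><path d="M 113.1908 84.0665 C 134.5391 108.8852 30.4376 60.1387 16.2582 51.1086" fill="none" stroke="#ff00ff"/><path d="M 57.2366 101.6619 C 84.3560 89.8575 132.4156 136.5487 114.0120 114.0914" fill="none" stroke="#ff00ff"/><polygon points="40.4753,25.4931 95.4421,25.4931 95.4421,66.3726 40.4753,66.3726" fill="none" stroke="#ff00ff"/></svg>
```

(bCNC post)
(Date: synthetic)
G21
G90
G0 X59.5678 Y92.6708
M4 S815
G1 X79.0522 Y92.6708 F1333
G1 X79.0522 Y46.9679 F1333
G1 X59.5678 Y46.9679 F1333
G1 X59.5678 Y92.6708 F1333
G0 X81.4193 Y71.8635
M4 S815
G1 X92.6400 Y32.4499 F1333
G1 X20.1077 Y78.2389 F1333
G1 X81.4193 Y71.8635 F1333
G0 X132.1872 Y81.0232
M4 S815
G1 X51.2814 Y127.6154 F1333
G1 X55.1210 Y79.2329 F1333
G1 X135.1803 Y117.2383 F1333
G1 X11.8582 Y5.7052 F1333
G0 X113.1908 Y52.6220
M4 S454
G1 X100.6992 Y48.1294 F1663
G1 X52.4349 Y67.5066 F1663
G1 X16.2582 Y85.5799 F1663
G0 X57.2366 Y35.0266
M4 S454
G1 X88.0989 Y32.0600 F1663
G1 X113.4984 Y18.4617 F1663
G1 X114.0120 Y22.5971 F1663
G0 X40.4753 Y111.1954
M4 S454
G1 X95.4421 Y111.1954 F1663
G1 X95.4421 Y70.3159 F1663
G1 X40.4753 Y70.3159 F1663
G1 X40.4753 Y111.1954 F1663
M5
G0 X0.0000 Y0.0000

Since the viewBox matches the mm dimensions, user units are millimetres directly. The only transform is the Y-flip y_m = 136.6885 − y_svg.

Shape 1 is a rectangle drawn with `<path>`. Its stroke #ff8800 means cut at S815, F1333. After flipping Y the toolpath is (59.5678,92.6708) → (79.0522,92.6708) → (79.0522,46.9679) → (59.5678,46.9679) → (59.5678,92.6708), returning to the start.

Shape 2 is a closed polygon drawn with `<path>`. Its stroke #ff8800 means cut at S815, F1333. After flipping Y the toolpath is (81.4193,71.8635) → (92.6400,32.4499) → (20.1077,78.2389) → (81.4193,71.8635), returning to the start.

Shape 3 is a open polyline drawn with `<path>`. Its stroke #ff8800 means cut at S815, F1333. After flipping Y the toolpath is (132.1872,81.0232) → (51.2814,127.6154) → (55.1210,79.2329) → (135.1803,117.2383) → (11.8582,5.7052).

Shape 4 is a cubic bezier drawn with `<path>`. Its stroke #ff00ff means score at S454, F1663. After flipping Y the toolpath is (113.1908,52.6220) → (100.6992,48.1294) → (52.4349,67.5066) → (16.2582,85.5799).

Shape 5 is a cubic bezier drawn with `<path>`. Its stroke #ff00ff means score at S454, F1663. After flipping Y the toolpath is (57.2366,35.0266) → (88.0989,32.0600) → (113.4984,18.4617) → (114.0120,22.5971).

Shape 6 is a rectangle drawn with `<polygon>`. Its stroke #ff00ff means score at S454, F1663. After flipping Y the toolpath is (40.4753,111.1954) → (95.4421,111.1954) → (95.4421,70.3159) → (40.4753,70.3159) → (40.4753,111.1954), returning to the start.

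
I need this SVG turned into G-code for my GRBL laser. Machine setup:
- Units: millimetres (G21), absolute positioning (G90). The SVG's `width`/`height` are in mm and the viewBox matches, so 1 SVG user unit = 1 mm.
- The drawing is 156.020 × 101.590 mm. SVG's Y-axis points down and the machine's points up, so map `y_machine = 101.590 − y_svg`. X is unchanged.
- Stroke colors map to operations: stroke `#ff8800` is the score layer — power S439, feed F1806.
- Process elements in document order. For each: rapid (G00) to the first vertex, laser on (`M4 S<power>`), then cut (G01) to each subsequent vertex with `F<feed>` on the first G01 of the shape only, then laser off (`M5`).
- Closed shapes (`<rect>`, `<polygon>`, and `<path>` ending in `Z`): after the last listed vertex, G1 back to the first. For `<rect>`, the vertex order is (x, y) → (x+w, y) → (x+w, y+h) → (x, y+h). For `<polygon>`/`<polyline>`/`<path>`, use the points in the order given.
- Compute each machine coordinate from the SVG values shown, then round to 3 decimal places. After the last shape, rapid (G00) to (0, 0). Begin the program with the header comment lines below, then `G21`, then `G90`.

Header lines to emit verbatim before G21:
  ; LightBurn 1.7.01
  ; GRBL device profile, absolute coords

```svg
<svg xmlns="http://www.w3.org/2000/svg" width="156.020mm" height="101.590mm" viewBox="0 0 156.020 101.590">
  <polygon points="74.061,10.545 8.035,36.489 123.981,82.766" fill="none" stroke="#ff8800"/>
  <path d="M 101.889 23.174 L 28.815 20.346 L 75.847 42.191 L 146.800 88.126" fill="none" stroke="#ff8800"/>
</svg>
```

1 u = 1 mm; y_m = 101.590 − y.

[1] `<polygon>` closed polygon, #ff8800→score S439 F1806: (74.061,91.045) → (8.035,65.101) → (123.981,18.824) → (74.061,91.045) (closed)

[2] `<path>` open polyline, #ff8800→score S439 F1806: (101.889,78.416) → (28.815,81.244) → (75.847,59.399) → (146.800,13.464)

; LightBurn 1.7.01
; GRBL device profile, absolute coords
G21
G90
G00 X74.061 Y91.045
M4 S439
G01 X8.035 Y65.101 F1806
G01 X123.981 Y18.824
G01 X74.061 Y91.045
M5
G00 X101.889 Y78.416
M4 S439
G01 X28.815 Y81.244 F1806
G01 X75.847 Y59.399
G01 X146.800 Y13.464
M5
G00 X0.000 Y0.000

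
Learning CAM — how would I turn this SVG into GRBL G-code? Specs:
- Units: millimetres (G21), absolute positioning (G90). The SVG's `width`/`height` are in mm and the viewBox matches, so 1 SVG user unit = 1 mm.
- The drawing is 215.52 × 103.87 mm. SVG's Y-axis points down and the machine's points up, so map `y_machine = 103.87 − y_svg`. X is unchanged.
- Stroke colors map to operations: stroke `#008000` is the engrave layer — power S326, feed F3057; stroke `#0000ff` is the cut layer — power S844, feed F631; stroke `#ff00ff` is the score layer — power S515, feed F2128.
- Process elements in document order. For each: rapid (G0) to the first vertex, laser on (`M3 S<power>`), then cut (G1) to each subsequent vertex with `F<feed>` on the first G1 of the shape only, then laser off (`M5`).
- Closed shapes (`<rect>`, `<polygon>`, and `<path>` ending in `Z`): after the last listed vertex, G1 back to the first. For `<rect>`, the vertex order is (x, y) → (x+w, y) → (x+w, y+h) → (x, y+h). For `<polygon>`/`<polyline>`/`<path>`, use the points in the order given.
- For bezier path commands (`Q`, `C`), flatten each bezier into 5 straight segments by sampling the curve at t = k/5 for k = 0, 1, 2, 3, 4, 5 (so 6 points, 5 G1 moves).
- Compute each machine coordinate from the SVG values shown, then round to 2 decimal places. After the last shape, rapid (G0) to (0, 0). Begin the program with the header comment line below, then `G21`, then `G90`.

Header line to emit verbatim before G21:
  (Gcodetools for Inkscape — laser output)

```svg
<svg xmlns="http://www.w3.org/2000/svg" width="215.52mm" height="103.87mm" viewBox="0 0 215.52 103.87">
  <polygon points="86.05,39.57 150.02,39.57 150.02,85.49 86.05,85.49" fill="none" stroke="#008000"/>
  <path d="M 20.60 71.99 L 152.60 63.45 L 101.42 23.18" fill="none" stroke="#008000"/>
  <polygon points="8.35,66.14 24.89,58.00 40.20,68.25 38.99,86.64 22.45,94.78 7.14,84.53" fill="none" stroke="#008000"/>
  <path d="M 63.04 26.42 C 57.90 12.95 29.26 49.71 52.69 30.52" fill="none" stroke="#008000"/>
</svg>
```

(Gcodetools for Inkscape — laser output)
G21
G90
G0 X86.05 Y64.30
M3 S326
G1 X150.02 Y64.30 F3057
G1 X150.02 Y18.38
G1 X86.05 Y18.38
G1 X86.05 Y64.30
M5
G0 X20.60 Y31.88
M3 S326
G1 X152.60 Y40.42 F3057
G1 X101.42 Y80.69
M5
G0 X8.35 Y37.73
M3 S326
G1 X24.89 Y45.87 F3057
G1 X40.20 Y35.62
G1 X38.99 Y17.23
G1 X22.45 Y9.09
G1 X7.14 Y19.34
G1 X8.35 Y37.73
M5
G0 X63.04 Y77.45
M3 S326
G1 X57.74 Y80.35 F3057
G1 X50.43 Y76.30
G1 X44.73 Y70.38
G1 X44.28 Y67.70
G1 X52.69 Y73.35
M5
G0 X0.00 Y0.00

viewBox `0 0 215.52 103.87` with mm width/height → 1 unit = 1 mm. Flip: y_m = 103.87 − y_svg.

**Shape 1** — `<polygon>` rectangle, stroke `#008000` → engrave (S326, F3057). Machine vertices: (86.05,64.30) → (150.02,64.30) → (150.02,18.38) → (86.05,18.38) → (86.05,64.30). Closed: final G1 returns to the first vertex.

**Shape 2** — `<path>` open polyline, stroke `#008000` → engrave (S326, F3057). Machine vertices: (20.60,31.88) → (152.60,40.42) → (101.42,80.69). Open path.

**Shape 3** — `<polygon>` regular polygon, stroke `#008000` → engrave (S326, F3057). Machine vertices: (8.35,37.73) → (24.89,45.87) → (40.20,35.62) → (38.99,17.23) → (22.45,9.09) → (7.14,19.34) → (8.35,37.73). Closed: final G1 returns to the first vertex.

**Shape 4** — `<path>` cubic bezier, stroke `#008000` → engrave (S326, F3057). Control points (SVG): P0=(63.04,26.42), P1=(57.90,12.95), P2=(29.26,49.71), P3=(52.69,30.52); sampled at t=k/5. Machine vertices: (63.04,77.45) → (57.74,80.35) → (50.43,76.30) → (44.73,70.38) → (44.28,67.70) → (52.69,73.35). Open path.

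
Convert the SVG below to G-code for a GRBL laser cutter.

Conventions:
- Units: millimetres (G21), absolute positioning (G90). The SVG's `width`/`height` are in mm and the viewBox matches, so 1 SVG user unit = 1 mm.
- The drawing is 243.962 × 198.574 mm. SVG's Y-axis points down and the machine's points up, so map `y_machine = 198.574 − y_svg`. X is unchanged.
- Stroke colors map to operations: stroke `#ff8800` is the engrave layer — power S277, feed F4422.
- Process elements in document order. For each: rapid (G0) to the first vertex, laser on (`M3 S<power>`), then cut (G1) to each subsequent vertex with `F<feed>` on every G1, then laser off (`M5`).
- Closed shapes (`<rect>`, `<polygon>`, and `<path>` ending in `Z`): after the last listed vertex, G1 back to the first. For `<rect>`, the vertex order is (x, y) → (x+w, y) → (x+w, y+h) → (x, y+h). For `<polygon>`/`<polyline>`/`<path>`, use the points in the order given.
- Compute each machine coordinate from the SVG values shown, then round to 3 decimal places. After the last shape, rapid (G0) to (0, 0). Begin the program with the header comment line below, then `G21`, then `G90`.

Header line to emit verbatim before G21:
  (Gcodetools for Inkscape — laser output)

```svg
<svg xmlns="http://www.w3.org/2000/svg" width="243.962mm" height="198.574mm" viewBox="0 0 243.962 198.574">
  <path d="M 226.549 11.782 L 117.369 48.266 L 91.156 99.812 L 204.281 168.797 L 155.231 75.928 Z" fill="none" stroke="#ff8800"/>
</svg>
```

viewBox `0 0 243.962 198.574` with mm width/height → 1 unit = 1 mm. Flip: y_m = 198.574 − y_svg.

**Shape 1** — `<path>` closed polygon, stroke `#ff8800` → engrave (S277, F4422). Machine vertices: (226.549,186.792) → (117.369,150.308) → (91.156,98.762) → (204.281,29.777) → (155.231,122.646) → (226.549,186.792). Closed: final G1 returns to the first vertex.

(Gcodetools for Inkscape — laser output)
G21
G90
G0 X226.549 Y186.792
M3 S277
G1 X117.369 Y150.308 F4422
G1 X91.156 Y98.762 F4422
G1 X204.281 Y29.777 F4422
G1 X155.231 Y122.646 F4422
G1 X226.549 Y186.792 F4422
M5
G0 X0.000 Y0.000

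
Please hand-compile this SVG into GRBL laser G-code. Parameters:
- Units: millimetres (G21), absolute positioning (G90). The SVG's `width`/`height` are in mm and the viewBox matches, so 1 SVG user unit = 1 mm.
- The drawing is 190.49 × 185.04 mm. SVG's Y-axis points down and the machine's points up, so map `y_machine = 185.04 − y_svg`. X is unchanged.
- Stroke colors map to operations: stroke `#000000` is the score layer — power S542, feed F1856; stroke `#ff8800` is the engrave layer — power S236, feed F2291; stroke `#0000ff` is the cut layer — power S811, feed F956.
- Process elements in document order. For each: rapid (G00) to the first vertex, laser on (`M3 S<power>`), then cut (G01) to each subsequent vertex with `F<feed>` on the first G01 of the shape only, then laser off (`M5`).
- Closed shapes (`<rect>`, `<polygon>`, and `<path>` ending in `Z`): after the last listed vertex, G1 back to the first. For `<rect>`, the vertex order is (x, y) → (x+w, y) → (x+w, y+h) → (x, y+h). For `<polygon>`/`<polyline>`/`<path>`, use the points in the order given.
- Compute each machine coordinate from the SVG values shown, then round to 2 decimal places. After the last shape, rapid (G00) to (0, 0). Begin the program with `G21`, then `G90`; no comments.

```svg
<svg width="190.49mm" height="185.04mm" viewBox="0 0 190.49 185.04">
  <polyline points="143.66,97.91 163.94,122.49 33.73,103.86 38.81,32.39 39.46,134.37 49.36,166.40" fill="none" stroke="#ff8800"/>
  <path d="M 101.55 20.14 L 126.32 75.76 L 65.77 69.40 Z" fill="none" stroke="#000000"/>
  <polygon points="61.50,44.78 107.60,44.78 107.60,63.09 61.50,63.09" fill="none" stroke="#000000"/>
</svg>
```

1 u = 1 mm; y_m = 185.04 − y.

[1] `<polyline>` open polyline, #ff8800→engrave S236 F2291: (143.66,87.13) → (163.94,62.55) → (33.73,81.18) → (38.81,152.65) → (39.46,50.67) → (49.36,18.64)

[2] `<path>` regular polygon, #000000→score S542 F1856: (101.55,164.90) → (126.32,109.28) → (65.77,115.64) → (101.55,164.90) (closed)

[3] `<polygon>` rectangle, #000000→score S542 F1856: (61.50,140.26) → (107.60,140.26) → (107.60,121.95) → (61.50,121.95) → (61.50,140.26) (closed)

G21
G90
G00 X143.66 Y87.13
M3 S236
G01 X163.94 Y62.55 F2291
G01 X33.73 Y81.18
G01 X38.81 Y152.65
G01 X39.46 Y50.67
G01 X49.36 Y18.64
M5
G00 X101.55 Y164.90
M3 S542
G01 X126.32 Y109.28 F1856
G01 X65.77 Y115.64
G01 X101.55 Y164.90
M5
G00 X61.50 Y140.26
M3 S542
G01 X107.60 Y140.26 F1856
G01 X107.60 Y121.95
G01 X61.50 Y121.95
G01 X61.50 Y140.26
M5
G00 X0.00 Y0.00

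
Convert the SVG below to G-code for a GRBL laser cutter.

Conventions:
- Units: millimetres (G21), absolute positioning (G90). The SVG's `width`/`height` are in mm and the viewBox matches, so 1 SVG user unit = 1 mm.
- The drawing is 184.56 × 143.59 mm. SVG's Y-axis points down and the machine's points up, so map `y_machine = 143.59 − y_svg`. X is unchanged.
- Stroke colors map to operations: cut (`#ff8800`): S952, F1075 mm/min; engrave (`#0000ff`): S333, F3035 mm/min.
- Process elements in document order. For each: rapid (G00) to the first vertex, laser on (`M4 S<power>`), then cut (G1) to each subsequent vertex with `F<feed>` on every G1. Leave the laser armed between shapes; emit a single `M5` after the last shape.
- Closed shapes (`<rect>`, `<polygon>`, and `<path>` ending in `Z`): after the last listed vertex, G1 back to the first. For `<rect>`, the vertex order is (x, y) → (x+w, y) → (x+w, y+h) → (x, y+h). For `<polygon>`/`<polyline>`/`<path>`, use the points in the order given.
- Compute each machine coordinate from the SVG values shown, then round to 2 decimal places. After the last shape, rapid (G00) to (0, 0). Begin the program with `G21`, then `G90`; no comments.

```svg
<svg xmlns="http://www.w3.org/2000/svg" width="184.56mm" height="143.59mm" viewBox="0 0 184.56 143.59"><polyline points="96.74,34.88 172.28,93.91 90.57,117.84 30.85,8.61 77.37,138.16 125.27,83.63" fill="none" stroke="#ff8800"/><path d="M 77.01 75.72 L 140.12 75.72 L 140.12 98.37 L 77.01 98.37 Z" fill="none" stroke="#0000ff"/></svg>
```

Since the viewBox matches the mm dimensions, user units are millimetres directly. The only transform is the Y-flip y_m = 143.59 − y_svg.

Shape 1 is a open polyline drawn with `<polyline>`. Its stroke #ff8800 means cut at S952, F1075. After flipping Y the toolpath is (96.74,108.71) → (172.28,49.68) → (90.57,25.75) → (30.85,134.98) → (77.37,5.43) → (125.27,59.96).

Shape 2 is a rectangle drawn with `<path>`. Its stroke #0000ff means engrave at S333, F3035. After flipping Y the toolpath is (77.01,67.87) → (140.12,67.87) → (140.12,45.22) → (77.01,45.22) → (77.01,67.87), returning to the start.

G21
G90
G00 X96.74 Y108.71
M4 S952
G1 X172.28 Y49.68 F1075
G1 X90.57 Y25.75 F1075
G1 X30.85 Y134.98 F1075
G1 X77.37 Y5.43 F1075
G1 X125.27 Y59.96 F1075
G00 X77.01 Y67.87
M4 S333
G1 X140.12 Y67.87 F3035
G1 X140.12 Y45.22 F3035
G1 X77.01 Y45.22 F3035
G1 X77.01 Y67.87 F3035
M5
G00 X0.00 Y0.00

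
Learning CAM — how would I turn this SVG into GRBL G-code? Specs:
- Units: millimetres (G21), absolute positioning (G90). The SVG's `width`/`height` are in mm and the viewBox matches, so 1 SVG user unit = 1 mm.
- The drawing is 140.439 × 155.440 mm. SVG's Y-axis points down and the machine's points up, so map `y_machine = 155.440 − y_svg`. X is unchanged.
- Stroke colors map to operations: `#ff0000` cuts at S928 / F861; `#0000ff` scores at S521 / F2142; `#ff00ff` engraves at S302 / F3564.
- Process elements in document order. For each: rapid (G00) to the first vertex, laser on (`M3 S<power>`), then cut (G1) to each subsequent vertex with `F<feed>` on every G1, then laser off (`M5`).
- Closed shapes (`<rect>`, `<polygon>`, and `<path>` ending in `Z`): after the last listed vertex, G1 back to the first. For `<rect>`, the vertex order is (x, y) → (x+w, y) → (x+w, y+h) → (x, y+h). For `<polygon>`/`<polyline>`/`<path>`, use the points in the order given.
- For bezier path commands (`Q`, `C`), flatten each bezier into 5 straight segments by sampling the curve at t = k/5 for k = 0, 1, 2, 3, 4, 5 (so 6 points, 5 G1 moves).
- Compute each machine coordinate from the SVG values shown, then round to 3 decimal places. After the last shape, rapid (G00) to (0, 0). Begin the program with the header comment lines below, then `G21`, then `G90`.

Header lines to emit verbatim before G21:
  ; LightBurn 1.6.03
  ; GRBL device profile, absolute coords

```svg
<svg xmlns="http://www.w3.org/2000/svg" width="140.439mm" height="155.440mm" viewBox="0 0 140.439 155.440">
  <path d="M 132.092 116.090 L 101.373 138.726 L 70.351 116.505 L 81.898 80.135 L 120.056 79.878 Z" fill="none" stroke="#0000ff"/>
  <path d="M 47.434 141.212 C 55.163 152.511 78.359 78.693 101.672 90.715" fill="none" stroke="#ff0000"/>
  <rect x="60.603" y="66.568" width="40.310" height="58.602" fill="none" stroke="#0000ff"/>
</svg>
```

; LightBurn 1.6.03
; GRBL device profile, absolute coords
G21
G90
G00 X132.092 Y39.350
M3 S521
G1 X101.373 Y16.714 F2142
G1 X70.351 Y38.935 F2142
G1 X81.898 Y75.305 F2142
G1 X120.056 Y75.562 F2142
G1 X132.092 Y39.350 F2142
M5
G00 X47.434 Y14.228
M3 S928
G1 X53.805 Y16.295 F861
G1 X63.151 Y30.584 F861
G1 X74.735 Y48.889 F861
G1 X87.821 Y63.005 F861
G1 X101.672 Y64.725 F861
M5
G00 X60.603 Y88.872
M3 S521
G1 X100.913 Y88.872 F2142
G1 X100.913 Y30.270 F2142
G1 X60.603 Y30.270 F2142
G1 X60.603 Y88.872 F2142
M5
G00 X0.000 Y0.000

viewBox `0 0 140.439 155.440` with mm width/height → 1 unit = 1 mm. Flip: y_m = 155.440 − y_svg.

**Shape 1** — `<path>` regular polygon, stroke `#0000ff` → score (S521, F2142). Machine vertices: (132.092,39.350) → (101.373,16.714) → (70.351,38.935) → (81.898,75.305) → (120.056,75.562) → (132.092,39.350). Closed: final G1 returns to the first vertex.

**Shape 2** — `<path>` cubic bezier, stroke `#ff0000` → cut (S928, F861). Control points (SVG): P0=(47.434,141.212), P1=(55.163,152.511), P2=(78.359,78.693), P3=(101.672,90.715); sampled at t=k/5. Machine vertices: (47.434,14.228) → (53.805,16.295) → (63.151,30.584) → (74.735,48.889) → (87.821,63.005) → (101.672,64.725). Open path.

**Shape 3** — `<rect>` rectangle, stroke `#0000ff` → score (S521, F2142). Machine vertices: (60.603,88.872) → (100.913,88.872) → (100.913,30.270) → (60.603,30.270) → (60.603,88.872). Closed: final G1 returns to the first vertex.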